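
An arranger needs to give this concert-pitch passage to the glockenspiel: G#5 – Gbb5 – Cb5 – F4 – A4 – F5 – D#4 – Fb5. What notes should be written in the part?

The glockenspiel sounds a perfect fifteenth above written, so the written part must be a perfect fifteenth below concert — transpose each note down.
G#5 becomes G#3
Gbb5 becomes Gbb3
Cb5 becomes Cb3
F4 becomes F2
A4 becomes A2
F5 becomes F3
D#4 becomes D#2
Fb5 becomes Fb3

G#3 Gbb3 Cb3 F2 A2 F3 D#2 Fb3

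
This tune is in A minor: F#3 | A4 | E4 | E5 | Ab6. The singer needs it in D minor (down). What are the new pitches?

B2 D4 A3 A4 Db6

A minor to D minor down is a perfect fifth, so every note moves down by that interval.
F#3 → B2
A4 → D4
E4 → A3
E5 → A4
Ab6 → Db6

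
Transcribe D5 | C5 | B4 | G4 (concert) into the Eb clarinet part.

B4 A4 G#4 E4

Written C4 sounds as Eb4 on the Eb clarinet, so concert pitches are written a minor third down.
D5 becomes B4
C5 becomes A4
B4 becomes G#4
G4 becomes E4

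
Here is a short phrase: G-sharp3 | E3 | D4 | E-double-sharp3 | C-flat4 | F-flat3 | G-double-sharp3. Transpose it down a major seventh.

G#3: a seventh down reaches A, and 11 semitones makes it A2.
A major seventh down from E3 gives F2.
D4: a seventh down reaches E, and 11 semitones makes it Eb3.
A major seventh down from E##3 gives F##2.
Cb4: a seventh down reaches D, and 11 semitones makes it Dbb3.
Fb3: a seventh down reaches G, and 11 semitones makes it Gbb2.
G##3 down a major seventh is A#2.

A2 F2 Eb3 F##2 Dbb3 Gbb2 A#2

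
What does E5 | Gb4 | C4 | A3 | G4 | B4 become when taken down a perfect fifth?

E5: a fifth down reaches A, and 7 semitones makes it A4.
Gb4 down a perfect fifth is Cb4.
C4 down a perfect fifth is F3.
A3: a fifth down reaches D, and 7 semitones makes it D3.
A perfect fifth down from G4 gives C4.
B4: a fifth down reaches E, and 7 semitones makes it E4.

A4 Cb4 F3 D3 C4 E4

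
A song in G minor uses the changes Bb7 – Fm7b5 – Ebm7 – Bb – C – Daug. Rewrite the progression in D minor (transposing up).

F7 Cm7b5 Bbm7 F G Aaug

G minor up to D minor is a perfect fifth; each chord root moves by that interval while the quality stays the same.
Bb7: root Bb up a perfect fifth → F, giving F7.
Fm7b5: root F up a perfect fifth → C, giving Cm7b5.
Ebm7: root Eb up a perfect fifth → Bb, giving Bbm7.
Bb: root Bb up a perfect fifth → F, giving F.
C: root C up a perfect fifth → G, giving G.
Daug: root D up a perfect fifth → A, giving Aaug.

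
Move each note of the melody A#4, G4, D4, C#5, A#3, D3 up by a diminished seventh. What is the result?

G5 Fb5 Cb5 Bb5 G4 Cb4

A#4: a seventh up reaches G, and 9 semitones makes it G5.
A diminished seventh up from G4 gives Fb5.
A diminished seventh up from D4 gives Cb5.
C#5: a seventh up reaches B, and 9 semitones makes it Bb5.
A#3 up a diminished seventh is G4.
D3: a seventh up reaches C, and 9 semitones makes it Cb4.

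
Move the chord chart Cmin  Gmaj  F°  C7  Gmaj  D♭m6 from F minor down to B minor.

F#min C#maj B° F#7 C#maj Gm6

F minor down to B minor is a diminished fifth; each chord root moves by that interval while the quality stays the same.
Cmin: root C down a diminished fifth → F#, giving F#min.
Gmaj: root G down a diminished fifth → C#, giving C#maj.
F°: root F down a diminished fifth → B, giving B°.
C7: root C down a diminished fifth → F#, giving F#7.
Gmaj: root G down a diminished fifth → C#, giving C#maj.
D♭m6: root D♭ down a diminished fifth → G, giving Gm6.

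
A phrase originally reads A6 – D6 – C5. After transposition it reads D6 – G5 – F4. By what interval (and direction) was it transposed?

From A6 to D6 is 5 letter names — a fifth of some quality.
D6 to A6 is 7 semitones, which makes it a perfect fifth; the second version is lower, so the direction is down.
Checking another pair — C5 → F4 — gives the same interval.

down a perfect fifth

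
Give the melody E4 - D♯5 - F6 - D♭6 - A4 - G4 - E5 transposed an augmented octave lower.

E4 down an augmented octave is Eb3.
D#5: an octave down reaches D, and 13 semitones makes it D4.
An augmented octave down from F6 gives Fb5.
An augmented octave down from Db6 gives Dbb5.
A4 down an augmented octave is Ab3.
G4 down an augmented octave is Gb3.
E5 down an augmented octave is Eb4.

Eb3 D4 Fb5 Dbb5 Ab3 Gb3 Eb4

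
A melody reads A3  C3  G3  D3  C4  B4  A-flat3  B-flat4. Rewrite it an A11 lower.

Eb2 Gb1 Db2 Ab1 Gb2 F3 Ebb2 Fb3

A3: an eleventh down reaches E, and 18 semitones makes it Eb2.
C3: an eleventh down reaches G, and 18 semitones makes it Gb1.
An augmented eleventh down from G3 gives Db2.
D3: an eleventh down reaches A, and 18 semitones makes it Ab1.
C4 down an augmented eleventh is Gb2.
An augmented eleventh down from B4 gives F3.
Ab3: an eleventh down reaches E, and 18 semitones makes it Ebb2.
An augmented eleventh down from Bb4 gives Fb3.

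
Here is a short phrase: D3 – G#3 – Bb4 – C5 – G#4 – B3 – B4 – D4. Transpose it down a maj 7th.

Eb2 A2 Cb4 Db4 A3 C3 C4 Eb3

D3: a seventh down reaches E, and 11 semitones makes it Eb2.
A major seventh down from G#3 gives A2.
Bb4 down a major seventh is Cb4.
A major seventh down from C5 gives Db4.
G#4: a seventh down reaches A, and 11 semitones makes it A3.
B3: a seventh down reaches C, and 11 semitones makes it C3.
B4: a seventh down reaches C, and 11 semitones makes it C4.
D4 down a major seventh is Eb3.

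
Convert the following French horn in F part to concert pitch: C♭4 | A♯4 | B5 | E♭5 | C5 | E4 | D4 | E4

Fb3 D#4 E5 Ab4 F4 A3 G3 A3

The French horn in F sounds a perfect fifth below written, so transpose each written note down a perfect fifth.
Cb4 gives Fb3
A#4 gives D#4
B5 gives E5
Eb5 gives Ab4
C5 gives F4
E4 gives A3
D4 gives G3
E4 gives A3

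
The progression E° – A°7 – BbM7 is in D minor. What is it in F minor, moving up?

D minor up to F minor is a minor third; each chord root moves by that interval while the quality stays the same.
E°: root E up a minor third → G, giving G°.
A°7: root A up a minor third → C, giving C°7.
BbM7: root Bb up a minor third → Db, giving DbM7.

G° C°7 DbM7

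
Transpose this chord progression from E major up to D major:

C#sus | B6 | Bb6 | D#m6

Bsus A6 Ab6 C#m6

E major up to D major is a minor seventh; each chord root moves by that interval while the quality stays the same.
C#sus: root C# up a minor seventh → B, giving Bsus.
B6: root B up a minor seventh → A, giving A6.
Bb6: root Bb up a minor seventh → Ab, giving Ab6.
D#m6: root D# up a minor seventh → C#, giving C#m6.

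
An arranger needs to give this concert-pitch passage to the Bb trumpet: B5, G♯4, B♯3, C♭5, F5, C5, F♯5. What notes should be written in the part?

C#6 A#4 C##4 Db5 G5 D5 G#5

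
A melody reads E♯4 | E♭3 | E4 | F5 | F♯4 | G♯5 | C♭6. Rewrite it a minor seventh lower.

F##3 F2 F#3 G4 G#3 A#4 Db5

A minor seventh down from E#4 gives F##3.
Eb3 down a minor seventh is F2.
E4 down a minor seventh is F#3.
A minor seventh down from F5 gives G4.
F#4: a seventh down reaches G, and 10 semitones makes it G#3.
A minor seventh down from G#5 gives A#4.
A minor seventh down from Cb6 gives Db5.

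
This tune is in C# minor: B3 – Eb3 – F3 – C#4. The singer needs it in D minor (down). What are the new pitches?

C3 Fb2 Gb2 D3

From C# down to D is a major seventh; apply that to each pitch.
B3 gives C3
Eb3 gives Fb2
F3 gives Gb2
C#4 gives D3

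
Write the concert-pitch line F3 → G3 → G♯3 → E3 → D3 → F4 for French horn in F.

C4 D4 D#4 B3 A3 C5

Written C4 sounds as F3 on the French horn in F, so concert pitches are written a perfect fifth up.
F3 to C4
G3 to D4
G#3 to D#4
E3 to B3
D3 to A3
F4 to C5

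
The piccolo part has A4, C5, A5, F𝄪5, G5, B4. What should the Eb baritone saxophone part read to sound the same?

First find concert pitch: the piccolo sounds a perfect octave above written, so A4 C5 A5 F𝄪5 G5 B4 sounds A5 C6 A6 F##6 G6 B5.
Then write for Eb baritone saxophone: it sounds a major thirteenth below written, so the part must be a major thirteenth above concert.
A5 → F#7
C6 → A7
A6 → F#8
F##6 → D##8
G6 → E8
B5 → G#7

F#7 A7 F#8 D##8 E8 G#7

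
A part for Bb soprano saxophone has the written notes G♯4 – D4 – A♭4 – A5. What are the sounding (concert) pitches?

The Bb soprano saxophone sounds a major second below written, so transpose each written note down a major second.
G#4 -> F#4
D4 -> C4
Ab4 -> Gb4
A5 -> G5

F#4 C4 Gb4 G5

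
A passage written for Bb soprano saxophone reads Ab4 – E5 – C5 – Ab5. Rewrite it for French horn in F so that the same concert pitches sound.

First find concert pitch: the Bb soprano saxophone sounds a major second below written, so Ab4 E5 C5 Ab5 sounds Gb4 D5 Bb4 Gb5.
Then write for French horn in F: it sounds a perfect fifth below written, so the part must be a perfect fifth above concert.
Gb4 → Db5
D5 → A5
Bb4 → F5
Gb5 → Db6

Db5 A5 F5 Db6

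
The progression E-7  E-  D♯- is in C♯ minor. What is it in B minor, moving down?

D-7 D- C#-

C♯ minor down to B minor is a major second; each chord root moves by that interval while the quality stays the same.
E-7: root E down a major second → D, giving D-7.
E-: root E down a major second → D, giving D-.
D♯-: root D♯ down a major second → C#, giving C#-.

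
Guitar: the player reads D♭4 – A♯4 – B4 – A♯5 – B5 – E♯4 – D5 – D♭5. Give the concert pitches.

Written C4 on the guitar sounds as C3, a perfect octave lower; apply that shift to every note.
Db4 gives Db3
A#4 gives A#3
B4 gives B3
A#5 gives A#4
B5 gives B4
E#4 gives E#3
D5 gives D4
Db5 gives Db4

Db3 A#3 B3 A#4 B4 E#3 D4 Db4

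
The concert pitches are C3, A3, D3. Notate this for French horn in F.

G3 E4 A3

The French horn in F sounds a perfect fifth below written, so the written part must be a perfect fifth above concert — transpose each note up.
C3 -> G3
A3 -> E4
D3 -> A3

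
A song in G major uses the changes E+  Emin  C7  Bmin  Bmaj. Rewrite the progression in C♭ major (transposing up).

G major up to C♭ major is a diminished fourth; each chord root moves by that interval while the quality stays the same.
E+: root E up a diminished fourth → Ab, giving Ab+.
Emin: root E up a diminished fourth → Ab, giving Abmin.
C7: root C up a diminished fourth → Fb, giving Fb7.
Bmin: root B up a diminished fourth → Eb, giving Ebmin.
Bmaj: root B up a diminished fourth → Eb, giving Ebmaj.

Ab+ Abmin Fb7 Ebmin Ebmaj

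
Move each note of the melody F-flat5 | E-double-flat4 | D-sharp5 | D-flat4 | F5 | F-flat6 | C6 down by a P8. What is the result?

Fb5 gives Fb4
Ebb4 gives Ebb3
D#5 gives D#4
Db4 gives Db3
F5 gives F4
Fb6 gives Fb5
C6 gives C5

Fb4 Ebb3 D#4 Db3 F4 Fb5 C5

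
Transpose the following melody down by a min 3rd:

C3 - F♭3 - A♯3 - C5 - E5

A2 Db3 F##3 A4 C#5

C3 down a minor third is A2.
Fb3: a third down reaches D, and 3 semitones makes it Db3.
A minor third down from A#3 gives F##3.
C5: a third down reaches A, and 3 semitones makes it A4.
E5 down a minor third is C#5.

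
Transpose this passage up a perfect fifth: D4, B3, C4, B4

D4: a fifth up reaches A, and 7 semitones makes it A4.
A perfect fifth up from B3 gives F#4.
A perfect fifth up from C4 gives G4.
A perfect fifth up from B4 gives F#5.

A4 F#4 G4 F#5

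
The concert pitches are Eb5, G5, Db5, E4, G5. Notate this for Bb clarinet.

Written C4 sounds as Bb3 on the Bb clarinet, so concert pitches are written a major second up.
Eb5 -> F5
G5 -> A5
Db5 -> Eb5
E4 -> F#4
G5 -> A5

F5 A5 Eb5 F#4 A5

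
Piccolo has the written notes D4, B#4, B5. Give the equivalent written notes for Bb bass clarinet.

First find concert pitch: the piccolo sounds a perfect octave above written, so D4 B#4 B5 sounds D5 B#5 B6.
Then write for Bb bass clarinet: it sounds a major ninth below written, so the part must be a major ninth above concert.
D5 → E6
B#5 → C##7
B6 → C#8

E6 C##7 C#8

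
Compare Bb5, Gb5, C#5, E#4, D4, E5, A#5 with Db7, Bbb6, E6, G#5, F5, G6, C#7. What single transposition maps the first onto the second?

Take the first pair: Bb5 → Db7. B to D spans 10 letter names, so the interval is some kind of tenth.
Bb5 to Db7 is 15 semitones, which makes it a minor tenth; the second version is higher, so the direction is up.
Checking another pair — A#5 → C#7 — gives the same interval.

up a minor tenth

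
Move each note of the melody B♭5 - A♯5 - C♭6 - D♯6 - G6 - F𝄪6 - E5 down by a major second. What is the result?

Bb5 → Ab5
A#5 → G#5
Cb6 → Bbb5
D#6 → C#6
G6 → F6
F##6 → E#6
E5 → D5

Ab5 G#5 Bbb5 C#6 F6 E#6 D5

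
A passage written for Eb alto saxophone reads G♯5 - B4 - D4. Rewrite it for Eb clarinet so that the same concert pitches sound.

First find concert pitch: the Eb alto saxophone sounds a major sixth below written, so G♯5 B4 D4 sounds B4 D4 F3.
Then write for Eb clarinet: it sounds a minor third above written, so the part must be a minor third below concert.
B4 → G#4
D4 → B3
F3 → D3

G#4 B3 D3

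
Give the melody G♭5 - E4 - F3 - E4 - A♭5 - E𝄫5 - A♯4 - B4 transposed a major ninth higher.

Ab6 F#5 G4 F#5 Bb6 Fb6 B#5 C#6

A major ninth up from Gb5 gives Ab6.
E4 up a major ninth is F#5.
F3 up a major ninth is G4.
E4: a ninth up reaches F, and 14 semitones makes it F#5.
Ab5 up a major ninth is Bb6.
A major ninth up from Ebb5 gives Fb6.
A major ninth up from A#4 gives B#5.
B4: a ninth up reaches C, and 14 semitones makes it C#6.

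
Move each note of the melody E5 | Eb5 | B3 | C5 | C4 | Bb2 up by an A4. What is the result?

A#5 A5 E#4 F#5 F#4 E3

E5 up an augmented fourth is A#5.
An augmented fourth up from Eb5 gives A5.
B3 up an augmented fourth is E#4.
C5: a fourth up reaches F, and 6 semitones makes it F#5.
C4: a fourth up reaches F, and 6 semitones makes it F#4.
An augmented fourth up from Bb2 gives E3.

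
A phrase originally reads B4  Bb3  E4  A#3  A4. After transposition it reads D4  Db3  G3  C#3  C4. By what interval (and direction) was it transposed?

From B4 to D4 is 6 letter names — a sixth of some quality.
D4 to B4 is 9 semitones, which makes it a major sixth; the second version is lower, so the direction is down.
Checking another pair — A4 → C4 — gives the same interval.

down a major sixth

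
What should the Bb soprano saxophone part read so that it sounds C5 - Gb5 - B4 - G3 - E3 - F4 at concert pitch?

Written C4 sounds as Bb3 on the Bb soprano saxophone, so concert pitches are written a major second up.
C5 to D5
Gb5 to Ab5
B4 to C#5
G3 to A3
E3 to F#3
F4 to G4

D5 Ab5 C#5 A3 F#3 G4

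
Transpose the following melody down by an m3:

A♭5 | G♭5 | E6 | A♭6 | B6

F5 Eb5 C#6 F6 G#6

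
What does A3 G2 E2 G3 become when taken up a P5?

E4 D3 B2 D4

A3 up a perfect fifth is E4.
G2 up a perfect fifth is D3.
A perfect fifth up from E2 gives B2.
A perfect fifth up from G3 gives D4.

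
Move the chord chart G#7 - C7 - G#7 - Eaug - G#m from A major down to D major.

C#7 F7 C#7 Aaug C#m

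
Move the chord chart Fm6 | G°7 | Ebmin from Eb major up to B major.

C#m6 D#°7 Bmin

Eb major up to B major is an augmented fifth; each chord root moves by that interval while the quality stays the same.
Fm6: root F up an augmented fifth → C#, giving C#m6.
G°7: root G up an augmented fifth → D#, giving D#°7.
Ebmin: root Eb up an augmented fifth → B, giving Bmin.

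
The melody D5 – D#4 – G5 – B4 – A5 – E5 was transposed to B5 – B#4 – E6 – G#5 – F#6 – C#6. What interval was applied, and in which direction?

up a major sixth

Take the first pair: D5 → B5. D to B spans 6 letter names, so the interval is some kind of sixth.
D5 to B5 is 9 semitones, which makes it a major sixth; the second version is higher, so the direction is up.
Checking another pair — E5 → C#6 — gives the same interval.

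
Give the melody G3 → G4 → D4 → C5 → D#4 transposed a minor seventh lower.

A2 A3 E3 D4 E#3

A minor seventh down from G3 gives A2.
A minor seventh down from G4 gives A3.
A minor seventh down from D4 gives E3.
A minor seventh down from C5 gives D4.
D#4: a seventh down reaches E, and 10 semitones makes it E#3.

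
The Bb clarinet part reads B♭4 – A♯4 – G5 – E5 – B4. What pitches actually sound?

Written C4 on the Bb clarinet sounds as Bb3, a major second lower; apply that shift to every note.
Bb4 → Ab4
A#4 → G#4
G5 → F5
E5 → D5
B4 → A4

Ab4 G#4 F5 D5 A4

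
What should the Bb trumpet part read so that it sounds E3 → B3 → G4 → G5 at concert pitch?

F#3 C#4 A4 A5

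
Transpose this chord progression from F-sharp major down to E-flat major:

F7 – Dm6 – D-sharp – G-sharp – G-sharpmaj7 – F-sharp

F-sharp major down to E-flat major is an augmented second; each chord root moves by that interval while the quality stays the same.
F7: root F down an augmented second → Ebb, giving Ebb7.
Dm6: root D down an augmented second → Cb, giving Cbm6.
D-sharp: root D-sharp down an augmented second → C, giving C.
G-sharp: root G-sharp down an augmented second → F, giving F.
G-sharpmaj7: root G-sharp down an augmented second → F, giving Fmaj7.
F-sharp: root F-sharp down an augmented second → Eb, giving Eb.

Ebb7 Cbm6 C F Fmaj7 Eb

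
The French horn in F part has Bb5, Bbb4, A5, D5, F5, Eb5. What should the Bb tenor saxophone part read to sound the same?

First find concert pitch: the French horn in F sounds a perfect fifth below written, so Bb5 Bbb4 A5 D5 F5 Eb5 sounds Eb5 Ebb4 D5 G4 Bb4 Ab4.
Then write for Bb tenor saxophone: it sounds a major ninth below written, so the part must be a major ninth above concert.
Eb5 → F6
Ebb4 → Fb5
D5 → E6
G4 → A5
Bb4 → C6
Ab4 → Bb5

F6 Fb5 E6 A5 C6 Bb5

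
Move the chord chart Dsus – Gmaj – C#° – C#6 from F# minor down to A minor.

Fsus Bbmaj E° E6

F# minor down to A minor is a major sixth; each chord root moves by that interval while the quality stays the same.
Dsus: root D down a major sixth → F, giving Fsus.
Gmaj: root G down a major sixth → Bb, giving Bbmaj.
C#°: root C# down a major sixth → E, giving E°.
C#6: root C# down a major sixth → E, giving E6.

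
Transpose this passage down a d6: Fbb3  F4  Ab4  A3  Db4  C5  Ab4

Ab2 A#3 C#4 C##3 F#3 E#4 C#4

Fbb3 down a diminished sixth is Ab2.
A diminished sixth down from F4 gives A#3.
Ab4 down a diminished sixth is C#4.
A3: a sixth down reaches C, and 7 semitones makes it C##3.
Db4: a sixth down reaches F, and 7 semitones makes it F#3.
C5: a sixth down reaches E, and 7 semitones makes it E#4.
Ab4: a sixth down reaches C, and 7 semitones makes it C#4.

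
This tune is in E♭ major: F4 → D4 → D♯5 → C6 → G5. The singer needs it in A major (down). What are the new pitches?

B3 G#3 G##4 F#5 C#5

From E♭ down to A is a diminished fifth; apply that to each pitch.
F4 -> B3
D4 -> G#3
D#5 -> G##4
C6 -> F#5
G5 -> C#5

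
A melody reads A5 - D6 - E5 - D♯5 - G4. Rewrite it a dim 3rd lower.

F##5 B#5 C##5 B##4 E#4

A5 gives F##5
D6 gives B#5
E5 gives C##5
D#5 gives B##4
G4 gives E#4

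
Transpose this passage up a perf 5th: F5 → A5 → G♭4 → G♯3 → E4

F5: a fifth up reaches C, and 7 semitones makes it C6.
A5: a fifth up reaches E, and 7 semitones makes it E6.
A perfect fifth up from Gb4 gives Db5.
A perfect fifth up from G#3 gives D#4.
E4 up a perfect fifth is B4.

C6 E6 Db5 D#4 B4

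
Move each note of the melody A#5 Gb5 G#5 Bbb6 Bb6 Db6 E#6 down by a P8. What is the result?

A#4 Gb4 G#4 Bbb5 Bb5 Db5 E#5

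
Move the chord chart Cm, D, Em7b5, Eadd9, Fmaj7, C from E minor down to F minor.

Dbm Eb Fm7b5 Fadd9 Gbmaj7 Db

E minor down to F minor is a major seventh; each chord root moves by that interval while the quality stays the same.
Cm: root C down a major seventh → Db, giving Dbm.
D: root D down a major seventh → Eb, giving Eb.
Em7b5: root E down a major seventh → F, giving Fm7b5.
Eadd9: root E down a major seventh → F, giving Fadd9.
Fmaj7: root F down a major seventh → Gb, giving Gbmaj7.
C: root C down a major seventh → Db, giving Db.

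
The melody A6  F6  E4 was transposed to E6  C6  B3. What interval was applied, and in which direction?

down a perfect fourth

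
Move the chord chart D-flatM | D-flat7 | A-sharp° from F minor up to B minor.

GM G7 D##°

F minor up to B minor is an augmented fourth; each chord root moves by that interval while the quality stays the same.
D-flatM: root D-flat up an augmented fourth → G, giving GM.
D-flat7: root D-flat up an augmented fourth → G, giving G7.
A-sharp°: root A-sharp up an augmented fourth → D##, giving D##°.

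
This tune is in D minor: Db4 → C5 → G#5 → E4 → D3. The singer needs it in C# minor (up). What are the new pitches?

D minor to C# minor up is a major seventh, so every note moves up by that interval.
Db4 gives C5
C5 gives B5
G#5 gives F##6
E4 gives D#5
D3 gives C#4

C5 B5 F##6 D#5 C#4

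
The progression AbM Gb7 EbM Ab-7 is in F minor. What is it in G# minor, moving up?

F minor up to G# minor is an augmented second; each chord root moves by that interval while the quality stays the same.
AbM: root Ab up an augmented second → B, giving BM.
Gb7: root Gb up an augmented second → A, giving A7.
EbM: root Eb up an augmented second → F#, giving F#M.
Ab-7: root Ab up an augmented second → B, giving B-7.

BM A7 F#M B-7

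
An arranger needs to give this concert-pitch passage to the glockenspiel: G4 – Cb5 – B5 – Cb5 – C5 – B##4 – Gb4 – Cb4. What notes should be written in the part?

G2 Cb3 B3 Cb3 C3 B##2 Gb2 Cb2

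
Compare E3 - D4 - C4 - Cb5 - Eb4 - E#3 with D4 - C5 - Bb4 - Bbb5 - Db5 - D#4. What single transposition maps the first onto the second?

up a minor seventh

From E3 to D4 is 7 letter names — a seventh of some quality.
E3 to D4 is 10 semitones, which makes it a minor seventh; the second version is higher, so the direction is up.
Checking another pair — E#3 → D#4 — gives the same interval.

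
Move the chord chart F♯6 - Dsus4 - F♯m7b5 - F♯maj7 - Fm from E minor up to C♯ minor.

D#6 Bsus4 D#m7b5 D#maj7 Dm

E minor up to C♯ minor is a major sixth; each chord root moves by that interval while the quality stays the same.
F♯6: root F♯ up a major sixth → D#, giving D#6.
Dsus4: root D up a major sixth → B, giving Bsus4.
F♯m7b5: root F♯ up a major sixth → D#, giving D#m7b5.
F♯maj7: root F♯ up a major sixth → D#, giving D#maj7.
Fm: root F up a major sixth → D, giving Dm.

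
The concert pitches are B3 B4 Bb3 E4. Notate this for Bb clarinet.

C#4 C#5 C4 F#4

The Bb clarinet sounds a major second below written, so the written part must be a major second above concert — transpose each note up.
B3 gives C#4
B4 gives C#5
Bb3 gives C4
E4 gives F#4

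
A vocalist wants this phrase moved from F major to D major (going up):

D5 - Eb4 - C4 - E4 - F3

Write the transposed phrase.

F major to D major up is a major sixth, so every note moves up by that interval.
D5 -> B5
Eb4 -> C5
C4 -> A4
E4 -> C#5
F3 -> D4

B5 C5 A4 C#5 D4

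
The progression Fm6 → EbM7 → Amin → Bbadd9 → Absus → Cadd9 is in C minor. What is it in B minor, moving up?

C minor up to B minor is a major seventh; each chord root moves by that interval while the quality stays the same.
Fm6: root F up a major seventh → E, giving Em6.
EbM7: root Eb up a major seventh → D, giving DM7.
Amin: root A up a major seventh → G#, giving G#min.
Bbadd9: root Bb up a major seventh → A, giving Aadd9.
Absus: root Ab up a major seventh → G, giving Gsus.
Cadd9: root C up a major seventh → B, giving Badd9.

Em6 DM7 G#min Aadd9 Gsus Badd9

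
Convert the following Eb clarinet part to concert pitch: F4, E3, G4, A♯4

Ab4 G3 Bb4 C#5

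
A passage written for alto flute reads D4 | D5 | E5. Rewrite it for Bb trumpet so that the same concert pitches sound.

First find concert pitch: the alto flute sounds a perfect fourth below written, so D4 D5 E5 sounds A3 A4 B4.
Then write for Bb trumpet: it sounds a major second below written, so the part must be a major second above concert.
A3 → B3
A4 → B4
B4 → C#5

B3 B4 C#5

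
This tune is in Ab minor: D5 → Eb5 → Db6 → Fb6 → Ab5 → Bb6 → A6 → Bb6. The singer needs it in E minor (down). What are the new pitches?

From Ab down to E is a diminished fourth; apply that to each pitch.
D5 gives A#4
Eb5 gives B4
Db6 gives A5
Fb6 gives C6
Ab5 gives E5
Bb6 gives F#6
A6 gives E#6
Bb6 gives F#6

A#4 B4 A5 C6 E5 F#6 E#6 F#6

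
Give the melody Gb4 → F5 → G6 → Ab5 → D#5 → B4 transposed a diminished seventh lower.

Gb4 gives A3
F5 gives G#4
G6 gives A#5
Ab5 gives B4
D#5 gives E##4
B4 gives C##4

A3 G#4 A#5 B4 E##4 C##4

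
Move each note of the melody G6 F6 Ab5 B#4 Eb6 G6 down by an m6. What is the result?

B5 A5 C5 D##4 G5 B5

G6 to B5
F6 to A5
Ab5 to C5
B#4 to D##4
Eb6 to G5
G6 to B5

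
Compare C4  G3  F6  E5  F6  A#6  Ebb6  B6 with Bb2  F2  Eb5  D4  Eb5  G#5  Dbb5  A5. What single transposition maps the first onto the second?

down a major ninth

From C4 to Bb2 is 9 letter names — a ninth of some quality.
Bb2 to C4 is 14 semitones, which makes it a major ninth; the second version is lower, so the direction is down.
Checking another pair — B6 → A5 — gives the same interval.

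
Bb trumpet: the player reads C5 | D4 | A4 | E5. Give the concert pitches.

Bb4 C4 G4 D5

Written C4 on the Bb trumpet sounds as Bb3, a major second lower; apply that shift to every note.
C5 gives Bb4
D4 gives C4
A4 gives G4
E5 gives D5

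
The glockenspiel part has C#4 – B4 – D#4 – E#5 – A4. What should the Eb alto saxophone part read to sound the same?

A#6 G#7 B#6 C##8 F#7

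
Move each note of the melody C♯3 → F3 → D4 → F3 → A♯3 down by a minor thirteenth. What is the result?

E#1 A1 F#2 A1 C##2

C#3 down a minor thirteenth is E#1.
F3 down a minor thirteenth is A1.
D4 down a minor thirteenth is F#2.
F3 down a minor thirteenth is A1.
A#3: a thirteenth down reaches C, and 20 semitones makes it C##2.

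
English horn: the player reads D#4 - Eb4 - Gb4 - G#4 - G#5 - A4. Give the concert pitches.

Written C4 on the English horn sounds as F3, a perfect fifth lower; apply that shift to every note.
D#4 gives G#3
Eb4 gives Ab3
Gb4 gives Cb4
G#4 gives C#4
G#5 gives C#5
A4 gives D4

G#3 Ab3 Cb4 C#4 C#5 D4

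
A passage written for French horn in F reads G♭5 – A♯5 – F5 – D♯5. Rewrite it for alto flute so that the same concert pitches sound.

Fb5 G#5 Eb5 C#5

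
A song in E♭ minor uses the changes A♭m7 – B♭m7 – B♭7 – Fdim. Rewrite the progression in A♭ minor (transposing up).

E♭ minor up to A♭ minor is a perfect fourth; each chord root moves by that interval while the quality stays the same.
A♭m7: root A♭ up a perfect fourth → Db, giving Dbm7.
B♭m7: root B♭ up a perfect fourth → Eb, giving Ebm7.
B♭7: root B♭ up a perfect fourth → Eb, giving Eb7.
Fdim: root F up a perfect fourth → Bb, giving Bbdim.

Dbm7 Ebm7 Eb7 Bbdim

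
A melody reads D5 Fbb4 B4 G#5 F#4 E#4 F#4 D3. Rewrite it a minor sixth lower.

F#4 Abb3 D#4 B#4 A#3 G##3 A#3 F#2

A minor sixth down from D5 gives F#4.
Fbb4: a sixth down reaches A, and 8 semitones makes it Abb3.
B4: a sixth down reaches D, and 8 semitones makes it D#4.
A minor sixth down from G#5 gives B#4.
F#4: a sixth down reaches A, and 8 semitones makes it A#3.
E#4: a sixth down reaches G, and 8 semitones makes it G##3.
F#4: a sixth down reaches A, and 8 semitones makes it A#3.
A minor sixth down from D3 gives F#2.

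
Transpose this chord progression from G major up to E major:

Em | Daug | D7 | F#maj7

C#m Baug B7 D#maj7

G major up to E major is a major sixth; each chord root moves by that interval while the quality stays the same.
Em: root E up a major sixth → C#, giving C#m.
Daug: root D up a major sixth → B, giving Baug.
D7: root D up a major sixth → B, giving B7.
F#maj7: root F# up a major sixth → D#, giving D#maj7.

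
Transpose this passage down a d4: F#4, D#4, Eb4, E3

C##4 A##3 B3 B#2

F#4 becomes C##4
D#4 becomes A##3
Eb4 becomes B3
E3 becomes B#2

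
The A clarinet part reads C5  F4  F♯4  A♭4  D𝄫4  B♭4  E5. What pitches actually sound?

A4 D4 D#4 F4 Bbb3 G4 C#5

The A clarinet sounds a minor third below written, so transpose each written note down a minor third.
C5 becomes A4
F4 becomes D4
F#4 becomes D#4
Ab4 becomes F4
Dbb4 becomes Bbb3
Bb4 becomes G4
E5 becomes C#5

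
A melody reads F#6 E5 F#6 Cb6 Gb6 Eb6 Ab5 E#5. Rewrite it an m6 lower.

F#6 -> A#5
E5 -> G#4
F#6 -> A#5
Cb6 -> Eb5
Gb6 -> Bb5
Eb6 -> G5
Ab5 -> C5
E#5 -> G##4

A#5 G#4 A#5 Eb5 Bb5 G5 C5 G##4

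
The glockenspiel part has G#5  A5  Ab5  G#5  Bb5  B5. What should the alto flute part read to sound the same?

C#8 D8 Db8 C#8 Eb8 E8

First find concert pitch: the glockenspiel sounds a perfect fifteenth above written, so G#5 A5 Ab5 G#5 Bb5 B5 sounds G#7 A7 Ab7 G#7 Bb7 B7.
Then write for alto flute: it sounds a perfect fourth below written, so the part must be a perfect fourth above concert.
G#7 → C#8
A7 → D8
Ab7 → Db8
G#7 → C#8
Bb7 → Eb8
B7 → E8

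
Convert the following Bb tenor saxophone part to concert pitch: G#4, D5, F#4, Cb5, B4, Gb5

F#3 C4 E3 Bbb3 A3 Fb4

Written C4 on the Bb tenor saxophone sounds as Bb2, a major ninth lower; apply that shift to every note.
G#4 becomes F#3
D5 becomes C4
F#4 becomes E3
Cb5 becomes Bbb3
B4 becomes A3
Gb5 becomes Fb4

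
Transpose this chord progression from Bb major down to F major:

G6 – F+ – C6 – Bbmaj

D6 C+ G6 Fmaj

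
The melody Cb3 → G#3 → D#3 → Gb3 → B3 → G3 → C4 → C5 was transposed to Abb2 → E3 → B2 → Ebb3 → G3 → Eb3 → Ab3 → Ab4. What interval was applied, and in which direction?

From Cb3 to Abb2 is 3 letter names — a third of some quality.
Abb2 to Cb3 is 4 semitones, which makes it a major third; the second version is lower, so the direction is down.
Checking another pair — C5 → Ab4 — gives the same interval.

down a major third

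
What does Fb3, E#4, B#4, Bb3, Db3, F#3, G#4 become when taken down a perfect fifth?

Bbb2 A#3 E#4 Eb3 Gb2 B2 C#4

Fb3 down a perfect fifth is Bbb2.
A perfect fifth down from E#4 gives A#3.
A perfect fifth down from B#4 gives E#4.
A perfect fifth down from Bb3 gives Eb3.
Db3 down a perfect fifth is Gb2.
F#3 down a perfect fifth is B2.
G#4 down a perfect fifth is C#4.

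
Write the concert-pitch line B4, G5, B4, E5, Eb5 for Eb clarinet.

The Eb clarinet sounds a minor third above written, so the written part must be a minor third below concert — transpose each note down.
B4 to G#4
G5 to E5
B4 to G#4
E5 to C#5
Eb5 to C5

G#4 E5 G#4 C#5 C5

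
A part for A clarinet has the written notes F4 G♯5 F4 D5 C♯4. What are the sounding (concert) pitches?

D4 E#5 D4 B4 A#3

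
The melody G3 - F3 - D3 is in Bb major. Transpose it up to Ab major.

F4 Eb4 C4

Bb major to Ab major up is a minor seventh, so every note moves up by that interval.
G3 -> F4
F3 -> Eb4
D3 -> C4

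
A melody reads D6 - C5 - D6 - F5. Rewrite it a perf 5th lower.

G5 F4 G5 Bb4

D6 → G5
C5 → F4
D6 → G5
F5 → Bb4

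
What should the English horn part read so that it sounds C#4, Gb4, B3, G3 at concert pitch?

G#4 Db5 F#4 D4

Written C4 sounds as F3 on the English horn, so concert pitches are written a perfect fifth up.
C#4 becomes G#4
Gb4 becomes Db5
B3 becomes F#4
G3 becomes D4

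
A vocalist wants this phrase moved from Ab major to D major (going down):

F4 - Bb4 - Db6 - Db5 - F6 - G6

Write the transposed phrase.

B3 E4 G5 G4 B5 C#6

From Ab down to D is a diminished fifth; apply that to each pitch.
F4 to B3
Bb4 to E4
Db6 to G5
Db5 to G4
F6 to B5
G6 to C#6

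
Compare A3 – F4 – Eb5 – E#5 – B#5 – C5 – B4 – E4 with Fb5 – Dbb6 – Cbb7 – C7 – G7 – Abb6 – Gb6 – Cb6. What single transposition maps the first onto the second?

up a diminished thirteenth

From A3 to Fb5 is 13 letter names — a thirteenth of some quality.
A3 to Fb5 is 19 semitones, which makes it a diminished thirteenth; the second version is higher, so the direction is up.
Checking another pair — E4 → Cb6 — gives the same interval.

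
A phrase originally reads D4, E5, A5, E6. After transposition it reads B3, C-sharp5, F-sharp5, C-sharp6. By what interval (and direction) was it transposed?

From D4 to B3 is 3 letter names — a third of some quality.
B3 to D4 is 3 semitones, which makes it a minor third; the second version is lower, so the direction is down.
Checking another pair — E6 → C#6 — gives the same interval.

down a minor third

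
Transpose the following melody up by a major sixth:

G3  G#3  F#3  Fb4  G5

G3 to E4
G#3 to E#4
F#3 to D#4
Fb4 to Db5
G5 to E6

E4 E#4 D#4 Db5 E6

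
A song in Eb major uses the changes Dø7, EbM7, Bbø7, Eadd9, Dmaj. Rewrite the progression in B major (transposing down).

A#ø7 BM7 F#ø7 B#add9 A#maj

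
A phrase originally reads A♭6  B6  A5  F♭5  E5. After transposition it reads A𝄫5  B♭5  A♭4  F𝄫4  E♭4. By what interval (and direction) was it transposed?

Take the first pair: Ab6 → Abb5. A to A spans 8 letter names, so the interval is some kind of octave.
Abb5 to Ab6 is 13 semitones, which makes it an augmented octave; the second version is lower, so the direction is down.
Checking another pair — E5 → Eb4 — gives the same interval.

down an augmented octave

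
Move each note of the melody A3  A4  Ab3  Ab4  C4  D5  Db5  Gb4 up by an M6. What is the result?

A3: a sixth up reaches F, and 9 semitones makes it F#4.
A4: a sixth up reaches F, and 9 semitones makes it F#5.
Ab3: a sixth up reaches F, and 9 semitones makes it F4.
Ab4: a sixth up reaches F, and 9 semitones makes it F5.
A major sixth up from C4 gives A4.
D5: a sixth up reaches B, and 9 semitones makes it B5.
Db5 up a major sixth is Bb5.
Gb4 up a major sixth is Eb5.

F#4 F#5 F4 F5 A4 B5 Bb5 Eb5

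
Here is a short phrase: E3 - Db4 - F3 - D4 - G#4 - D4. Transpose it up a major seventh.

D#4 C5 E4 C#5 F##5 C#5

E3 → D#4
Db4 → C5
F3 → E4
D4 → C#5
G#4 → F##5
D4 → C#5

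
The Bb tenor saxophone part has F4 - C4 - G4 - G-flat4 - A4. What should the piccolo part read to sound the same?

Eb2 Bb1 F2 Fb2 G2

First find concert pitch: the Bb tenor saxophone sounds a major ninth below written, so F4 C4 G4 G-flat4 A4 sounds Eb3 Bb2 F3 Fb3 G3.
Then write for piccolo: it sounds a perfect octave above written, so the part must be a perfect octave below concert.
Eb3 → Eb2
Bb2 → Bb1
F3 → F2
Fb3 → Fb2
G3 → G2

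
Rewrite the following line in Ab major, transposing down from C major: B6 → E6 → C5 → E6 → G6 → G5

G6 C6 Ab4 C6 Eb6 Eb5

C major to Ab major down is a major third, so every note moves down by that interval.
B6 -> G6
E6 -> C6
C5 -> Ab4
E6 -> C6
G6 -> Eb6
G5 -> Eb5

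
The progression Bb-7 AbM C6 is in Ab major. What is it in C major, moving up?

D-7 CM E6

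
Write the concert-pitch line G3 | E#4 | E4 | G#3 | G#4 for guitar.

G4 E#5 E5 G#4 G#5

The guitar sounds a perfect octave below written, so the written part must be a perfect octave above concert — transpose each note up.
G3 to G4
E#4 to E#5
E4 to E5
G#3 to G#4
G#4 to G#5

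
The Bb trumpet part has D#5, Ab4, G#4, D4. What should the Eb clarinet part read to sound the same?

A#4 Eb4 D#4 A3

First find concert pitch: the Bb trumpet sounds a major second below written, so D#5 Ab4 G#4 D4 sounds C#5 Gb4 F#4 C4.
Then write for Eb clarinet: it sounds a minor third above written, so the part must be a minor third below concert.
C#5 → A#4
Gb4 → Eb4
F#4 → D#4
C4 → A3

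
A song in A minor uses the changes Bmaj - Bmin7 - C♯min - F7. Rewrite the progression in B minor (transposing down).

C#maj C#min7 D#min G7

A minor down to B minor is a minor seventh; each chord root moves by that interval while the quality stays the same.
Bmaj: root B down a minor seventh → C#, giving C#maj.
Bmin7: root B down a minor seventh → C#, giving C#min7.
C♯min: root C♯ down a minor seventh → D#, giving D#min.
F7: root F down a minor seventh → G, giving G7.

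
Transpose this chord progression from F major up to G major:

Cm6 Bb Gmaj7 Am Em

Dm6 C Amaj7 Bm F#m

F major up to G major is a major second; each chord root moves by that interval while the quality stays the same.
Cm6: root C up a major second → D, giving Dm6.
Bb: root Bb up a major second → C, giving C.
Gmaj7: root G up a major second → A, giving Amaj7.
Am: root A up a major second → B, giving Bm.
Em: root E up a major second → F#, giving F#m.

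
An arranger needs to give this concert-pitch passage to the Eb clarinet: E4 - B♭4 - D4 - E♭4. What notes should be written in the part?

C#4 G4 B3 C4

The Eb clarinet sounds a minor third above written, so the written part must be a minor third below concert — transpose each note down.
E4 -> C#4
Bb4 -> G4
D4 -> B3
Eb4 -> C4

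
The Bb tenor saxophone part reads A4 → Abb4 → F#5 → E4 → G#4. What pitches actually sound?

Written C4 on the Bb tenor saxophone sounds as Bb2, a major ninth lower; apply that shift to every note.
A4 to G3
Abb4 to Gbb3
F#5 to E4
E4 to D3
G#4 to F#3

G3 Gbb3 E4 D3 F#3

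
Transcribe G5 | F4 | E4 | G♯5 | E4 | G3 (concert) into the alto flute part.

Written C4 sounds as G3 on the alto flute, so concert pitches are written a perfect fourth up.
G5 gives C6
F4 gives Bb4
E4 gives A4
G#5 gives C#6
E4 gives A4
G3 gives C4

C6 Bb4 A4 C#6 A4 C4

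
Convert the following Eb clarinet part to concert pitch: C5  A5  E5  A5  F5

Written C4 on the Eb clarinet sounds as Eb4, a minor third higher; apply that shift to every note.
C5 → Eb5
A5 → C6
E5 → G5
A5 → C6
F5 → Ab5

Eb5 C6 G5 C6 Ab5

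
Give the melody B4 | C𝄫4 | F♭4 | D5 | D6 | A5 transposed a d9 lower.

A##3 Bb2 E3 C##4 C##5 G##4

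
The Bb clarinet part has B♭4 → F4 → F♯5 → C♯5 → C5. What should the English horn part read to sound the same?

First find concert pitch: the Bb clarinet sounds a major second below written, so B♭4 F4 F♯5 C♯5 C5 sounds Ab4 Eb4 E5 B4 Bb4.
Then write for English horn: it sounds a perfect fifth below written, so the part must be a perfect fifth above concert.
Ab4 → Eb5
Eb4 → Bb4
E5 → B5
B4 → F#5
Bb4 → F5

Eb5 Bb4 B5 F#5 F5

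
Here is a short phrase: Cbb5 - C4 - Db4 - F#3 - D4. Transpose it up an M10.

Ebb6 E5 F5 A#4 F#5

Cbb5: a tenth up reaches E, and 16 semitones makes it Ebb6.
C4 up a major tenth is E5.
Db4: a tenth up reaches F, and 16 semitones makes it F5.
A major tenth up from F#3 gives A#4.
D4: a tenth up reaches F, and 16 semitones makes it F#5.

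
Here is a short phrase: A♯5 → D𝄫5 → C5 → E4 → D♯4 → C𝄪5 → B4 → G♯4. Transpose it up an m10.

C#7 Fbb6 Eb6 G5 F#5 E#6 D6 B5

A#5: a tenth up reaches C, and 15 semitones makes it C#7.
Dbb5 up a minor tenth is Fbb6.
C5 up a minor tenth is Eb6.
E4 up a minor tenth is G5.
A minor tenth up from D#4 gives F#5.
C##5: a tenth up reaches E, and 15 semitones makes it E#6.
B4: a tenth up reaches D, and 15 semitones makes it D6.
A minor tenth up from G#4 gives B5.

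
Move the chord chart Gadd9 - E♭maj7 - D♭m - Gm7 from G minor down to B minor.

Badd9 Gmaj7 Fm Bm7

G minor down to B minor is a minor sixth; each chord root moves by that interval while the quality stays the same.
Gadd9: root G down a minor sixth → B, giving Badd9.
E♭maj7: root E♭ down a minor sixth → G, giving Gmaj7.
D♭m: root D♭ down a minor sixth → F, giving Fm.
Gm7: root G down a minor sixth → B, giving Bm7.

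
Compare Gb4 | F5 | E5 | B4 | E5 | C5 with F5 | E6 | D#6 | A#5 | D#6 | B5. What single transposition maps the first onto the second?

up a major seventh

From Gb4 to F5 is 7 letter names — a seventh of some quality.
Gb4 to F5 is 11 semitones, which makes it a major seventh; the second version is higher, so the direction is up.
Checking another pair — C5 → B5 — gives the same interval.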